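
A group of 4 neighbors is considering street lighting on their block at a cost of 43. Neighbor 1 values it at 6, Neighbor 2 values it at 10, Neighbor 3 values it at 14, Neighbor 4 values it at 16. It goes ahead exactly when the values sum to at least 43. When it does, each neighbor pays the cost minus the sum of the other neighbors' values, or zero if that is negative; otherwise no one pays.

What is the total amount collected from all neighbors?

Total value 46 ≥ cost 43, so it is built.
Neighbor 1: others sum to 40; max(0, 43 - 40) = 3.
Neighbor 2: others sum to 36; max(0, 43 - 36) = 7.
Neighbor 3: others sum to 32; max(0, 43 - 32) = 11.
Neighbor 4: others sum to 30; max(0, 43 - 30) = 13.
Total collected = 3 + 7 + 11 + 13 = 34.

34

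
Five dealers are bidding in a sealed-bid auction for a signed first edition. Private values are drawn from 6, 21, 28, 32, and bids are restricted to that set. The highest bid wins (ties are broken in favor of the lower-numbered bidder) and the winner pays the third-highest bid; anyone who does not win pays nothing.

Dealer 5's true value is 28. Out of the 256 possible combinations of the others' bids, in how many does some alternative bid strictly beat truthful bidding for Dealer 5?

Others bid (6, 6, 6, 28): truth gives 0; bid 32 gives 22 > 0. Violating.
Others bid (6, 6, 21, 28): truth gives 0; bid 32 gives 7 > 0. Violating.
Others bid (6, 6, 28, 6): truth gives 0; bid 32 gives 22 > 0. Violating.
Others bid (6, 6, 28, 21): truth gives 0; bid 32 gives 7 > 0. Violating.
Others bid (6, 6, 6, 6): truth gives 22; no alternative beats it.
Others bid (6, 6, 6, 21): truth gives 22; no alternative beats it.
(Checking all 256 profiles: 32 have a profitable deviation, 224 do not.)

32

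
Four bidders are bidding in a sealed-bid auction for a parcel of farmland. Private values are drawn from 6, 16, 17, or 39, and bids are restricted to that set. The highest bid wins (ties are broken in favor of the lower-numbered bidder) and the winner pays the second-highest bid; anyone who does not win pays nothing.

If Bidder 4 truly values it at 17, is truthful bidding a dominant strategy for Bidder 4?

Check each profile of the others' bids and compare truth against every alternative bid.
Others bid (6, 6, 6): truth gives 11, best alternative gives 11.
Others bid (6, 6, 16): truth gives 1, best alternative gives 1.
Others bid (6, 16, 6): truth gives 1, best alternative gives 1.
Others bid (6, 16, 16): truth gives 1, best alternative gives 1.
Others bid (16, 6, 6): truth gives 1, best alternative gives 1.
Others bid (16, 6, 16): truth gives 1, best alternative gives 1.
(Remaining 58 profiles checked similarly; truth is weakly best in each.)
In every case the truthful bid is at least as good as any alternative, so it is a dominant strategy.

Yes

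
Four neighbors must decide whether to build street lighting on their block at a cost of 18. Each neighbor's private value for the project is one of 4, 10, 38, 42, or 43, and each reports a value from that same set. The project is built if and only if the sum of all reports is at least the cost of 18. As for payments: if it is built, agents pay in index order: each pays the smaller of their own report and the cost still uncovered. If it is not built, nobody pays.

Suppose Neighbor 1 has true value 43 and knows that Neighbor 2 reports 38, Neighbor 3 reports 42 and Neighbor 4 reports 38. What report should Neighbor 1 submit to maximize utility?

4

Report 4: project built, pays 4, utility 43 - 4 = 39.
Report 10: project built, pays 10, utility 43 - 10 = 33.
Report 38: project built, pays 18, utility 43 - 18 = 25.
Report 42: project built, pays 18, utility 43 - 18 = 25.
Report 43: project built, pays 18, utility 43 - 18 = 25.
The best choice is 4 with utility 39.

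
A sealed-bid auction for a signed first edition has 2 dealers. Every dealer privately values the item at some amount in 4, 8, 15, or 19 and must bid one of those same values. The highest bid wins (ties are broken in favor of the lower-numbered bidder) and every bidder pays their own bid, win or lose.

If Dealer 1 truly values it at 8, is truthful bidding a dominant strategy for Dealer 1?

Consider the case where Dealer 2 bids 4.
Truthful bid 8: wins, pays 8, utility 8 - 8 = 0.
Bid 4 instead: wins, pays 4, utility 8 - 4 = 4.
Since 4 > 0, bidding 4 is strictly better here, so truthful bidding is not dominant.

No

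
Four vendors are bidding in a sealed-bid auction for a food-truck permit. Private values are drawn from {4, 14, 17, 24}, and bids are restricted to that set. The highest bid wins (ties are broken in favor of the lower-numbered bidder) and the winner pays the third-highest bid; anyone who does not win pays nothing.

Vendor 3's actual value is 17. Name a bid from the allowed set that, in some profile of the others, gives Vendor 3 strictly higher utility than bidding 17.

24

Suppose Vendor 1 bids 4, Vendor 2 bids 4 and Vendor 4 bids 24.
Bid 17: loses, pays 0, utility 0.
Bid 24: wins, pays 4, utility 17 - 4 = 13.
So bidding 24 beats truth here (13 > 0).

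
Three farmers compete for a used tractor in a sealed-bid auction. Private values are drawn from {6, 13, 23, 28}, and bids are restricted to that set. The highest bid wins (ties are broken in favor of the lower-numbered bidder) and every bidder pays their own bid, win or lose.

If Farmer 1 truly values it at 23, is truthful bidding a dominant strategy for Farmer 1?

No

Consider the case where Farmer 2 bids 6 and Farmer 3 bids 6.
Truthful bid 23: wins, pays 23, utility 23 - 23 = 0.
Bid 6 instead: wins, pays 6, utility 23 - 6 = 17.
Since 17 > 0, bidding 6 is strictly better here, so truthful bidding is not dominant.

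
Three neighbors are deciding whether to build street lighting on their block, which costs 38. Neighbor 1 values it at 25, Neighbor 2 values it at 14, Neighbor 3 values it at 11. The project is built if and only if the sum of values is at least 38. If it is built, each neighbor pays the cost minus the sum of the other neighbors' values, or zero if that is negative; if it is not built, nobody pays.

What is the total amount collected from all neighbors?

15

Total value 50 ≥ cost 38, so it is built.
Neighbor 1: others sum to 25; max(0, 38 - 25) = 13.
Neighbor 2: others sum to 36; max(0, 38 - 36) = 2.
Neighbor 3: others sum to 39; max(0, 38 - 39) = 0.
Total collected = 13 + 2 + 0 = 15.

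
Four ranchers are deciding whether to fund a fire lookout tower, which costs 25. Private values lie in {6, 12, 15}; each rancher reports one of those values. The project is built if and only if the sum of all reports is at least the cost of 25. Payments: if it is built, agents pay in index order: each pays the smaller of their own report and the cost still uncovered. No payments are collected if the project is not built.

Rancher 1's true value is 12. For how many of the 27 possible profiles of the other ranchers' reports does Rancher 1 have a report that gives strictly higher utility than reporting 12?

Others report (6, 6, 12): truth gives 0; report 6 gives 6 > 0. Violating.
Others report (6, 6, 15): truth gives 0; report 6 gives 6 > 0. Violating.
Others report (6, 12, 6): truth gives 0; report 6 gives 6 > 0. Violating.
Others report (6, 12, 12): truth gives 0; report 6 gives 6 > 0. Violating.
Others report (6, 6, 6): truth gives 0; no alternative beats it.
(Checking all 27 profiles: 26 have a profitable deviation, 1 does not.)

26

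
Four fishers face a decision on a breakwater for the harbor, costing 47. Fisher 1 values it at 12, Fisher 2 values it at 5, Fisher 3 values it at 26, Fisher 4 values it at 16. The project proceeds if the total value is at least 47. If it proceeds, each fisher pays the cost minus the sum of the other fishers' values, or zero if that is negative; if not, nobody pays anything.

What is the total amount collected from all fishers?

18

Total value 59 ≥ cost 47, so it is built.
Fisher 1: others sum to 47; max(0, 47 - 47) = 0.
Fisher 2: others sum to 54; max(0, 47 - 54) = 0.
Fisher 3: others sum to 33; max(0, 47 - 33) = 14.
Fisher 4: others sum to 43; max(0, 47 - 43) = 4.
Total collected = 0 + 0 + 14 + 4 = 18.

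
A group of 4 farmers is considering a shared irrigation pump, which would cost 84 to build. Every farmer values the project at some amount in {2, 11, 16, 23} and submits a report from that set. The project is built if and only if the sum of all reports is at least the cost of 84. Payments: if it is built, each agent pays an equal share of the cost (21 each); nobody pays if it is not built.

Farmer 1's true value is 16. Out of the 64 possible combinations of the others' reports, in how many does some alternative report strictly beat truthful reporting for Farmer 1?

Others report (23, 23, 23): truth gives -5; report 2 gives 0 > -5. Violating.
Others report (2, 2, 2): truth gives 0; no alternative beats it.
Others report (2, 2, 11): truth gives 0; no alternative beats it.
(Checking all 64 profiles: 1 has a profitable deviation, 63 do not.)

1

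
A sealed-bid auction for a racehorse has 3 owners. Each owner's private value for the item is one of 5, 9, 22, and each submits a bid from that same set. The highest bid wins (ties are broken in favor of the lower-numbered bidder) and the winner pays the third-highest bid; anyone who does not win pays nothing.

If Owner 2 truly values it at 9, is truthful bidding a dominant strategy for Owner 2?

No

Consider the case where Owner 1 bids 5 and Owner 3 bids 22.
Truthful bid 9: loses, pays 0, utility 0.
Bid 22 instead: wins, pays 5, utility 9 - 5 = 4.
Since 4 > 0, bidding 22 is strictly better here, so truthful bidding is not dominant.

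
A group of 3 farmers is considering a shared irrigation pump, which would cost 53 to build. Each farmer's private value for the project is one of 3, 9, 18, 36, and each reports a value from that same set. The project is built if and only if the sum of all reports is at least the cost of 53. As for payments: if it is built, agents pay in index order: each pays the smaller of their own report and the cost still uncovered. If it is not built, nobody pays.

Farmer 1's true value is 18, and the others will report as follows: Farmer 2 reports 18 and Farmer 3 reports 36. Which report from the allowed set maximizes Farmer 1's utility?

Report 3: project built, pays 3, utility 18 - 3 = 15.
Report 9: project built, pays 9, utility 18 - 9 = 9.
Report 18: project built, pays 18, utility 18 - 18 = 0.
Report 36: project built, pays 36, utility 18 - 36 = -18.
The best choice is 3 with utility 15.

3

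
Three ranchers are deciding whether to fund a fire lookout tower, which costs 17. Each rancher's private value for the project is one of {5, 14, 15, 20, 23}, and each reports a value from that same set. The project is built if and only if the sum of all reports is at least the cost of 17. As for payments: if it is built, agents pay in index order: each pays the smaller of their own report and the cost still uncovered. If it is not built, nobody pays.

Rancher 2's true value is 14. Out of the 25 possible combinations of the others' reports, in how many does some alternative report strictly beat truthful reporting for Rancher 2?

4

Others report (5, 14): truth gives 2; report 5 gives 9 > 2. Violating.
Others report (5, 15): truth gives 2; report 5 gives 9 > 2. Violating.
Others report (5, 20): truth gives 2; report 5 gives 9 > 2. Violating.
Others report (5, 23): truth gives 2; report 5 gives 9 > 2. Violating.
Others report (5, 5): truth gives 2; no alternative beats it.
Others report (14, 5): truth gives 11; no alternative beats it.
(Checking all 25 profiles: 4 have a profitable deviation, 21 do not.)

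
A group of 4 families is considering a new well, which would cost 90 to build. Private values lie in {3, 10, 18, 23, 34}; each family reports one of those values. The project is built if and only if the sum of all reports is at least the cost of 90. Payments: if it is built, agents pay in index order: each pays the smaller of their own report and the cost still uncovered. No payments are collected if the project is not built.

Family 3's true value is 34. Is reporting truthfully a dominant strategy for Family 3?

Consider the case where Family 1 reports 3, Family 2 reports 34 and Family 4 reports 34.
Truthful report 34: project built, pays 34, utility 34 - 34 = 0.
Report 23 instead: project built, pays 23, utility 34 - 23 = 11.
Since 11 > 0, reporting 23 is strictly better here, so truthful reporting is not dominant.

No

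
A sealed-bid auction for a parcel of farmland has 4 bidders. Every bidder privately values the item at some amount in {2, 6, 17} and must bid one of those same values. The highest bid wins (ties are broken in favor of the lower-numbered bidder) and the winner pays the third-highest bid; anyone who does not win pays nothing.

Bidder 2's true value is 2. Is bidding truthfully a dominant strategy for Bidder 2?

Yes

Check each profile of the others' bids and compare truth against every alternative bid.
Others bid (2, 6, 6): truth gives 0, best alternative gives -4.
Others bid (2, 2, 2): truth gives 0, best alternative gives 0.
Others bid (2, 2, 6): truth gives 0, best alternative gives 0.
Others bid (2, 2, 17): truth gives 0, best alternative gives 0.
Others bid (2, 6, 2): truth gives 0, best alternative gives 0.
Others bid (2, 6, 17): truth gives 0, best alternative gives 0.
(Remaining 21 profiles checked similarly; truth is weakly best in each.)
In every case the truthful bid is at least as good as any alternative, so it is a dominant strategy.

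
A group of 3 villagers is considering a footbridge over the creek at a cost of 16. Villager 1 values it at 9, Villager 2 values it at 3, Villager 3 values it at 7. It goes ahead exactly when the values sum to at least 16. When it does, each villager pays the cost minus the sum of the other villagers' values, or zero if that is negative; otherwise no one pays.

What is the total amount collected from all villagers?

10

Total value 19 ≥ cost 16, so it is built.
Villager 1: others sum to 10; max(0, 16 - 10) = 6.
Villager 2: others sum to 16; max(0, 16 - 16) = 0.
Villager 3: others sum to 12; max(0, 16 - 12) = 4.
Total collected = 6 + 0 + 4 = 10.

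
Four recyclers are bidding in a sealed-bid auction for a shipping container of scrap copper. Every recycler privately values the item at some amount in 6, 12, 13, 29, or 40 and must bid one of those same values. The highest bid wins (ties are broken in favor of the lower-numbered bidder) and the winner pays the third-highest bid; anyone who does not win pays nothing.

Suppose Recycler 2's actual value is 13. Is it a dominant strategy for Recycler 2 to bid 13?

No

Consider the case where Recycler 1 bids 6, Recycler 3 bids 6 and Recycler 4 bids 29.
Truthful bid 13: loses, pays 0, utility 0.
Bid 29 instead: wins, pays 6, utility 13 - 6 = 7.
Since 7 > 0, bidding 29 is strictly better here, so truthful bidding is not dominant.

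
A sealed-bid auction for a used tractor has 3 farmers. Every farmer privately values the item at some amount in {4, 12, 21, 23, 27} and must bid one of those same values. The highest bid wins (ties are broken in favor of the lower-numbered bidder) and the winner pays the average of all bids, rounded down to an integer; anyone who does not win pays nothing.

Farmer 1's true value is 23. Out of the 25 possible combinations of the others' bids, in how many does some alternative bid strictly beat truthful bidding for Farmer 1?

10

Others bid (4, 4): truth gives 13; bid 4 gives 19 > 13. Violating.
Others bid (4, 12): truth gives 10; bid 12 gives 14 > 10. Violating.
Others bid (4, 21): truth gives 7; bid 21 gives 8 > 7. Violating.
Others bid (4, 27): truth gives 0; bid 27 gives 4 > 0. Violating.
Others bid (4, 23): truth gives 7; no alternative beats it.
Others bid (12, 21): truth gives 5; no alternative beats it.
(Checking all 25 profiles: 10 have a profitable deviation, 15 do not.)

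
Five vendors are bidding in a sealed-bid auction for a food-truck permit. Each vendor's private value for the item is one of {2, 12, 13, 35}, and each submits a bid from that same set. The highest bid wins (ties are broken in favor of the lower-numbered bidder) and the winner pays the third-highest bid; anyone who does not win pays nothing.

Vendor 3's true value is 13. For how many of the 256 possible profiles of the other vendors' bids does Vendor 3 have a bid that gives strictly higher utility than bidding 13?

32

Others bid (2, 2, 2, 35): truth gives 0; bid 35 gives 11 > 0. Violating.
Others bid (2, 2, 12, 35): truth gives 0; bid 35 gives 1 > 0. Violating.
Others bid (2, 2, 35, 2): truth gives 0; bid 35 gives 11 > 0. Violating.
Others bid (2, 2, 35, 12): truth gives 0; bid 35 gives 1 > 0. Violating.
Others bid (2, 2, 2, 2): truth gives 11; no alternative beats it.
Others bid (2, 2, 2, 12): truth gives 11; no alternative beats it.
(Checking all 256 profiles: 32 have a profitable deviation, 224 do not.)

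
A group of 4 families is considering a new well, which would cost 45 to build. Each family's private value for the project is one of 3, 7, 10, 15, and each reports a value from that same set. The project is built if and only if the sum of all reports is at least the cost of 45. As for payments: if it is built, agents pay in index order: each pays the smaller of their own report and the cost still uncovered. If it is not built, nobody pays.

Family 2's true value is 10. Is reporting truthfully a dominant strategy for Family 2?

Consider the case where Family 1 reports 10, Family 3 reports 15 and Family 4 reports 15.
Truthful report 10: project built, pays 10, utility 10 - 10 = 0.
Report 7 instead: project built, pays 7, utility 10 - 7 = 3.
Since 3 > 0, reporting 7 is strictly better here, so truthful reporting is not dominant.

No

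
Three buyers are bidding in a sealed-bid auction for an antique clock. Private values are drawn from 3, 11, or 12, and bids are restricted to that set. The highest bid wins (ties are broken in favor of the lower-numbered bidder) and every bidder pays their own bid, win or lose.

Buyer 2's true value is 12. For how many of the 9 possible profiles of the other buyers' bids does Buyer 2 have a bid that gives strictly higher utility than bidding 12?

5

Others bid (3, 3): truth gives 0; bid 11 gives 1 > 0. Violating.
Others bid (3, 11): truth gives 0; bid 11 gives 1 > 0. Violating.
Others bid (12, 3): truth gives -12; bid 3 gives -3 > -12. Violating.
Others bid (12, 11): truth gives -12; bid 3 gives -3 > -12. Violating.
Others bid (3, 12): truth gives 0; no alternative beats it.
Others bid (11, 3): truth gives 0; no alternative beats it.
(Checking all 9 profiles: 5 have a profitable deviation, 4 do not.)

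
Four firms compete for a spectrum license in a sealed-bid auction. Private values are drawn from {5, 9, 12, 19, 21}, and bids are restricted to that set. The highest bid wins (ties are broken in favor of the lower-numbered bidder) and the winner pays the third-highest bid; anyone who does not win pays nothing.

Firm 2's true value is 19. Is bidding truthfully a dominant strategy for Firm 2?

No

Consider the case where Firm 1 bids 5, Firm 3 bids 5 and Firm 4 bids 21.
Truthful bid 19: loses, pays 0, utility 0.
Bid 21 instead: wins, pays 5, utility 19 - 5 = 14.
Since 14 > 0, bidding 21 is strictly better here, so truthful bidding is not dominant.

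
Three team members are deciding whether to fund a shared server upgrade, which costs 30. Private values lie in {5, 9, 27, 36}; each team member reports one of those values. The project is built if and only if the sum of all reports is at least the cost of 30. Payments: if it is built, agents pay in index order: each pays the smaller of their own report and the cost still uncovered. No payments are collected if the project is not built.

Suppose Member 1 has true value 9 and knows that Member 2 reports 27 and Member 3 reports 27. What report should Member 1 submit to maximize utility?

5

Report 5: project built, pays 5, utility 9 - 5 = 4.
Report 9: project built, pays 9, utility 9 - 9 = 0.
Report 27: project built, pays 27, utility 9 - 27 = -18.
Report 36: project built, pays 30, utility 9 - 30 = -21.
The best choice is 5 with utility 4.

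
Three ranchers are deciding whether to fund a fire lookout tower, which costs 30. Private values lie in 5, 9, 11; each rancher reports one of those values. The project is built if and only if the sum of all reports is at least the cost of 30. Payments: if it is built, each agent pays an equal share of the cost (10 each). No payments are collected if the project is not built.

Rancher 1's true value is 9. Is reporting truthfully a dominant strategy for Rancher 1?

No

Consider the case where Rancher 2 reports 11 and Rancher 3 reports 11.
Truthful report 9: project built, pays 10, utility 9 - 10 = -1.
Report 5 instead: project not built, utility 0.
Since 0 > -1, reporting 5 is strictly better here, so truthful reporting is not dominant.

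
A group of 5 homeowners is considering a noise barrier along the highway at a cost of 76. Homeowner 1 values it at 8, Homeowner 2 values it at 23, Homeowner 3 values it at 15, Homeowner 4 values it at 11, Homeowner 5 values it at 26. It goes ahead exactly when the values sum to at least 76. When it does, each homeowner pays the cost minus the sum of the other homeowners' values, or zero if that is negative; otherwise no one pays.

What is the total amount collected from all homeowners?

Total value 83 ≥ cost 76, so it is built.
Homeowner 1: others sum to 75; max(0, 76 - 75) = 1.
Homeowner 2: others sum to 60; max(0, 76 - 60) = 16.
Homeowner 3: others sum to 68; max(0, 76 - 68) = 8.
Homeowner 4: others sum to 72; max(0, 76 - 72) = 4.
Homeowner 5: others sum to 57; max(0, 76 - 57) = 19.
Total collected = 1 + 16 + 8 + 4 + 19 = 48.

48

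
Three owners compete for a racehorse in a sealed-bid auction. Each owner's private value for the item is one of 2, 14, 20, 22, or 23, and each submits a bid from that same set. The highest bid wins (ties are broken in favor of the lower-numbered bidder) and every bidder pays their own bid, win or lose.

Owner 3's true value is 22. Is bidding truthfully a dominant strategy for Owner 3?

Consider the case where Owner 1 bids 2 and Owner 2 bids 2.
Truthful bid 22: wins, pays 22, utility 22 - 22 = 0.
Bid 14 instead: wins, pays 14, utility 22 - 14 = 8.
Since 8 > 0, bidding 14 is strictly better here, so truthful bidding is not dominant.

No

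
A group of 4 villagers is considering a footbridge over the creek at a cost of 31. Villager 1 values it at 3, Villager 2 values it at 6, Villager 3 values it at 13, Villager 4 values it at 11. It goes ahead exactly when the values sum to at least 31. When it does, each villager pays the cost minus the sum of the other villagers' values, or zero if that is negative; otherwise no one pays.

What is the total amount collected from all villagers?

25

Total value 33 ≥ cost 31, so it is built.
Villager 1: others sum to 30; max(0, 31 - 30) = 1.
Villager 2: others sum to 27; max(0, 31 - 27) = 4.
Villager 3: others sum to 20; max(0, 31 - 20) = 11.
Villager 4: others sum to 22; max(0, 31 - 22) = 9.
Total collected = 1 + 4 + 11 + 9 = 25.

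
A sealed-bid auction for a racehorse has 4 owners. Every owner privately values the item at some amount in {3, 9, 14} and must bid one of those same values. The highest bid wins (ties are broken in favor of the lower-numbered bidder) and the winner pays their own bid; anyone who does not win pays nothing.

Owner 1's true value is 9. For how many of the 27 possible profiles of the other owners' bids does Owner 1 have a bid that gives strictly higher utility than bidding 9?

Others bid (3, 3, 3): truth gives 0; bid 3 gives 6 > 0. Violating.
Others bid (3, 3, 9): truth gives 0; no alternative beats it.
Others bid (3, 3, 14): truth gives 0; no alternative beats it.
(Checking all 27 profiles: 1 has a profitable deviation, 26 do not.)

1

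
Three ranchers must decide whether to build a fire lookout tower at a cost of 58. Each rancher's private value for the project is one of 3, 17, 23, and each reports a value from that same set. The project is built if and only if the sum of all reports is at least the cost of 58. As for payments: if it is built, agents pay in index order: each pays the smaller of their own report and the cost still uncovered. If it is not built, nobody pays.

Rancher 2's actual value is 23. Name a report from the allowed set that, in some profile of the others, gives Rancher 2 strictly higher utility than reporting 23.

17

Suppose Rancher 1 reports 23 and Rancher 3 reports 23.
Report 23: project built, pays 23, utility 23 - 23 = 0.
Report 17: project built, pays 17, utility 23 - 17 = 6.
So reporting 17 beats truth here (6 > 0).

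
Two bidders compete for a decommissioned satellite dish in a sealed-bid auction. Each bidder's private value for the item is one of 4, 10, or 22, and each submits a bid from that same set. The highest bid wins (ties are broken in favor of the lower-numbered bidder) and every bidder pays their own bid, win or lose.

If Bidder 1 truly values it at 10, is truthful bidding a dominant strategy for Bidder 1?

Consider the case where Bidder 2 bids 4.
Truthful bid 10: wins, pays 10, utility 10 - 10 = 0.
Bid 4 instead: wins, pays 4, utility 10 - 4 = 6.
Since 6 > 0, bidding 4 is strictly better here, so truthful bidding is not dominant.

No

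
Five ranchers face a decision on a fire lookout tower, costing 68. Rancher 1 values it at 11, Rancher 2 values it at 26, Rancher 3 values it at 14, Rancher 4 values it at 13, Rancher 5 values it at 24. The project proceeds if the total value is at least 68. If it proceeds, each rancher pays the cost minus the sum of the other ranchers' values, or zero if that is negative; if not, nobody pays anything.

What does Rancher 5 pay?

4

Total value 88 ≥ cost 68, so the project is built.
The other ranchers' values sum to 64.
Cost minus that sum is 68 - 64 = 4.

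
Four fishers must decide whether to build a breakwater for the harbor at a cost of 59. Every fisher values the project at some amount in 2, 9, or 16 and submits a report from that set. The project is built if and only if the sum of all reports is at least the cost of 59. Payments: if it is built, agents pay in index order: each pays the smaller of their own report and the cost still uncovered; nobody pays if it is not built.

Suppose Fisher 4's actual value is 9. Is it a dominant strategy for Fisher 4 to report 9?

Check each profile of the others' reports and compare truth against every alternative report.
Others report (2, 2, 2): truth gives 0, best alternative gives 0.
Others report (2, 2, 9): truth gives 0, best alternative gives 0.
Others report (2, 2, 16): truth gives 0, best alternative gives 0.
Others report (2, 9, 2): truth gives 0, best alternative gives 0.
Others report (2, 9, 9): truth gives 0, best alternative gives 0.
Others report (2, 9, 16): truth gives 0, best alternative gives 0.
(Remaining 21 profiles checked similarly; truth is weakly best in each.)
In every case the truthful report is at least as good as any alternative, so it is a dominant strategy.

Yes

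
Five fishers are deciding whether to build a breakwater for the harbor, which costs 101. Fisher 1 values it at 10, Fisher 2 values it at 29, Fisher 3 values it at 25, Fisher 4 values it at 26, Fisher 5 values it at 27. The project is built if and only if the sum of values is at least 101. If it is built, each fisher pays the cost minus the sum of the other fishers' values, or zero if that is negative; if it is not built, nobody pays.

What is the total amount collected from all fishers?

43

Total value 117 ≥ cost 101, so it is built.
Fisher 1: others sum to 107; max(0, 101 - 107) = 0.
Fisher 2: others sum to 88; max(0, 101 - 88) = 13.
Fisher 3: others sum to 92; max(0, 101 - 92) = 9.
Fisher 4: others sum to 91; max(0, 101 - 91) = 10.
Fisher 5: others sum to 90; max(0, 101 - 90) = 11.
Total collected = 0 + 13 + 9 + 10 + 11 = 43.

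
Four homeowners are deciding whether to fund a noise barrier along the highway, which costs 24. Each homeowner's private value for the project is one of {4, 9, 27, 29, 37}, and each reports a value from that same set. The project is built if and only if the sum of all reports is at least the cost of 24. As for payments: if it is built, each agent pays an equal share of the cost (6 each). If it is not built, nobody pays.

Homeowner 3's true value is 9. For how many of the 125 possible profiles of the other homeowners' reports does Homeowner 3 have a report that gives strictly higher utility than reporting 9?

1

Others report (4, 4, 4): truth gives 0; report 27 gives 3 > 0. Violating.
Others report (4, 4, 9): truth gives 3; no alternative beats it.
Others report (4, 4, 27): truth gives 3; no alternative beats it.
(Checking all 125 profiles: 1 has a profitable deviation, 124 do not.)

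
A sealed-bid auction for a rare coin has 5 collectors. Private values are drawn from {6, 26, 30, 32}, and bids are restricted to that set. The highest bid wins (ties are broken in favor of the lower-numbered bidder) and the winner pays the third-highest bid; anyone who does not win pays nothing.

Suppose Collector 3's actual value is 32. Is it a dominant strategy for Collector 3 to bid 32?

Check each profile of the others' bids and compare truth against every alternative bid.
Others bid (6, 6, 6, 32): truth gives 26, best alternative gives 0.
Others bid (6, 6, 32, 6): truth gives 26, best alternative gives 0.
Others bid (6, 30, 6, 6): truth gives 26, best alternative gives 0.
Others bid (30, 6, 6, 6): truth gives 26, best alternative gives 0.
Others bid (6, 6, 26, 32): truth gives 6, best alternative gives 0.
Others bid (6, 6, 32, 26): truth gives 6, best alternative gives 0.
(Remaining 250 profiles checked similarly; truth is weakly best in each.)
In every case the truthful bid is at least as good as any alternative, so it is a dominant strategy.

Yes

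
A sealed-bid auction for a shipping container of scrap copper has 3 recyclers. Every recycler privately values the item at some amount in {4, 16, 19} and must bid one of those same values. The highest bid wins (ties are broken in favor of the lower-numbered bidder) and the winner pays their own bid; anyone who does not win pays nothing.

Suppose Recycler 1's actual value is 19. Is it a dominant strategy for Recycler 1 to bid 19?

Consider the case where Recycler 2 bids 4 and Recycler 3 bids 4.
Truthful bid 19: wins, pays 19, utility 19 - 19 = 0.
Bid 4 instead: wins, pays 4, utility 19 - 4 = 15.
Since 15 > 0, bidding 4 is strictly better here, so truthful bidding is not dominant.

No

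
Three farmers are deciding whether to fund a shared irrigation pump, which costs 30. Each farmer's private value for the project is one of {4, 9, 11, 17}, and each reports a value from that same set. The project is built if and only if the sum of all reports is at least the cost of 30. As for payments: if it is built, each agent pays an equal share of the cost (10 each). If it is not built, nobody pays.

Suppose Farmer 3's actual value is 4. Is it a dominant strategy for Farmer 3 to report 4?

Yes

Check each profile of the others' reports and compare truth against every alternative report.
Others report (4, 17): truth gives 0, best alternative gives -6.
Others report (11, 11): truth gives 0, best alternative gives -6.
Others report (17, 4): truth gives 0, best alternative gives -6.
Others report (9, 17): truth gives -6, best alternative gives -6.
Others report (11, 17): truth gives -6, best alternative gives -6.
Others report (17, 9): truth gives -6, best alternative gives -6.
(Remaining 10 profiles checked similarly; truth is weakly best in each.)
In every case the truthful report is at least as good as any alternative, so it is a dominant strategy.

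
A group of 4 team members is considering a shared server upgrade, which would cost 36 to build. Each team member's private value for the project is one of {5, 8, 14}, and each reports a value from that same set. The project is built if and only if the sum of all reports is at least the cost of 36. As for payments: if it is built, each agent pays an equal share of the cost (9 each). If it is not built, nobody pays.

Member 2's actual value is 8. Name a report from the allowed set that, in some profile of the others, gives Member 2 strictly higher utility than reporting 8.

Suppose Member 1 reports 8, Member 3 reports 8 and Member 4 reports 14.
Report 8: project built, pays 9, utility 8 - 9 = -1.
Report 5: project not built, utility 0.
So reporting 5 beats truth here (0 > -1).

5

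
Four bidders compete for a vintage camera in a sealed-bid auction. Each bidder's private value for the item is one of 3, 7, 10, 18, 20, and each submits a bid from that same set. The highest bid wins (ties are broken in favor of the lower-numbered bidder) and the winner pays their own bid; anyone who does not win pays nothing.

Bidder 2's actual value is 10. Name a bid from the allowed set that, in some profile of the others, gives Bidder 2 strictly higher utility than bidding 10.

Suppose Bidder 1 bids 3, Bidder 3 bids 3 and Bidder 4 bids 3.
Bid 10: wins, pays 10, utility 10 - 10 = 0.
Bid 7: wins, pays 7, utility 10 - 7 = 3.
So bidding 7 beats truth here (3 > 0).

7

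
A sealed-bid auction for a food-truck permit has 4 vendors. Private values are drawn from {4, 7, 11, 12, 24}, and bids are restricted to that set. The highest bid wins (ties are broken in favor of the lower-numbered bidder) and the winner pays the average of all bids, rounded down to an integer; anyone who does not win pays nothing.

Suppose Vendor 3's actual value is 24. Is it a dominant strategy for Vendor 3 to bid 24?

Consider the case where Vendor 1 bids 4, Vendor 2 bids 4 and Vendor 4 bids 4.
Truthful bid 24: wins, pays 9, utility 24 - 9 = 15.
Bid 7 instead: wins, pays 4, utility 24 - 4 = 20.
Since 20 > 15, bidding 7 is strictly better here, so truthful bidding is not dominant.

No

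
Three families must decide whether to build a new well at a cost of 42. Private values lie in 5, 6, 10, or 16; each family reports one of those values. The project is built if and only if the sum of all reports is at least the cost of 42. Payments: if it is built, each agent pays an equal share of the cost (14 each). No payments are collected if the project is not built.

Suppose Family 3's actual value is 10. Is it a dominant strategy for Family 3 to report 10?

No

Consider the case where Family 1 reports 16 and Family 2 reports 16.
Truthful report 10: project built, pays 14, utility 10 - 14 = -4.
Report 5 instead: project not built, utility 0.
Since 0 > -4, reporting 5 is strictly better here, so truthful reporting is not dominant.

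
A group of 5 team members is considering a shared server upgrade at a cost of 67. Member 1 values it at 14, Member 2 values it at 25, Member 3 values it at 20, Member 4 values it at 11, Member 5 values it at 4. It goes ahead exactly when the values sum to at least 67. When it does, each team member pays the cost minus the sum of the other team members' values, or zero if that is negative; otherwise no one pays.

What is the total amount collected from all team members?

Total value 74 ≥ cost 67, so it is built.
Member 1: others sum to 60; max(0, 67 - 60) = 7.
Member 2: others sum to 49; max(0, 67 - 49) = 18.
Member 3: others sum to 54; max(0, 67 - 54) = 13.
Member 4: others sum to 63; max(0, 67 - 63) = 4.
Member 5: others sum to 70; max(0, 67 - 70) = 0.
Total collected = 7 + 18 + 13 + 4 + 0 = 42.

42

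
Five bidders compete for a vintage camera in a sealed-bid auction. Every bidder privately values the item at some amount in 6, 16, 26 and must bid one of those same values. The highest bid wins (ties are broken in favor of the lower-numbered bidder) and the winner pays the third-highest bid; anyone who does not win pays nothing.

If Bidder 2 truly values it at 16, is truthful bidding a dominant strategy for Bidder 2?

Consider the case where Bidder 1 bids 6, Bidder 3 bids 6, Bidder 4 bids 6 and Bidder 5 bids 26.
Truthful bid 16: loses, pays 0, utility 0.
Bid 26 instead: wins, pays 6, utility 16 - 6 = 10.
Since 10 > 0, bidding 26 is strictly better here, so truthful bidding is not dominant.

No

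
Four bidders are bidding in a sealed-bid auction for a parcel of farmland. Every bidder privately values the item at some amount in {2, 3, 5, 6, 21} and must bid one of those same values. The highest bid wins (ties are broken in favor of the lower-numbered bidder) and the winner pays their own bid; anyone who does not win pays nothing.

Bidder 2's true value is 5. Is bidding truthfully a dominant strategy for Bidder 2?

Consider the case where Bidder 1 bids 2, Bidder 3 bids 2 and Bidder 4 bids 2.
Truthful bid 5: wins, pays 5, utility 5 - 5 = 0.
Bid 3 instead: wins, pays 3, utility 5 - 3 = 2.
Since 2 > 0, bidding 3 is strictly better here, so truthful bidding is not dominant.

No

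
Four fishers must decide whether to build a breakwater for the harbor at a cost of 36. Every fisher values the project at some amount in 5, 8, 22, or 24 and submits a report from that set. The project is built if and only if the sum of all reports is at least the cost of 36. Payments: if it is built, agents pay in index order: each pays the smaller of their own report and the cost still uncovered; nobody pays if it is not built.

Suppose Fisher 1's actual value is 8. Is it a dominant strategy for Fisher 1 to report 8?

Consider the case where Fisher 2 reports 5, Fisher 3 reports 5 and Fisher 4 reports 22.
Truthful report 8: project built, pays 8, utility 8 - 8 = 0.
Report 5 instead: project built, pays 5, utility 8 - 5 = 3.
Since 3 > 0, reporting 5 is strictly better here, so truthful reporting is not dominant.

No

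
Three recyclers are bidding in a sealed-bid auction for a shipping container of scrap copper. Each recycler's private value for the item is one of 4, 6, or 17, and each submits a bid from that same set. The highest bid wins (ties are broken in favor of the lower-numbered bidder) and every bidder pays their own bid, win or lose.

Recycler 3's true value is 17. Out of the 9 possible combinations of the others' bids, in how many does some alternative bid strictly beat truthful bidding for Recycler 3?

6

Others bid (4, 4): truth gives 0; bid 6 gives 11 > 0. Violating.
Others bid (4, 17): truth gives -17; bid 4 gives -4 > -17. Violating.
Others bid (6, 17): truth gives -17; bid 4 gives -4 > -17. Violating.
Others bid (17, 4): truth gives -17; bid 4 gives -4 > -17. Violating.
Others bid (4, 6): truth gives 0; no alternative beats it.
Others bid (6, 4): truth gives 0; no alternative beats it.
(Checking all 9 profiles: 6 have a profitable deviation, 3 do not.)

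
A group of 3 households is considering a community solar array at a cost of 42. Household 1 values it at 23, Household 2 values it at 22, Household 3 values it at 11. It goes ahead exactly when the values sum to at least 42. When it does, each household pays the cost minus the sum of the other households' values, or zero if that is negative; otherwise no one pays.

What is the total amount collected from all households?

Total value 56 ≥ cost 42, so it is built.
Household 1: others sum to 33; max(0, 42 - 33) = 9.
Household 2: others sum to 34; max(0, 42 - 34) = 8.
Household 3: others sum to 45; max(0, 42 - 45) = 0.
Total collected = 9 + 8 + 0 = 17.

17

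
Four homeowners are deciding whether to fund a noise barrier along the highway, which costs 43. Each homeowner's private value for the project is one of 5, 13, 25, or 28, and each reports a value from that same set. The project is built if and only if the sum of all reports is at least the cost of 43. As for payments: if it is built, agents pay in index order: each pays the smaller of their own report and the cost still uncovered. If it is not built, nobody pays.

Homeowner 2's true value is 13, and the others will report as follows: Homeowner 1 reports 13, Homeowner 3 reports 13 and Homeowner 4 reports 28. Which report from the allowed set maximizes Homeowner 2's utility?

5

Report 5: project built, pays 5, utility 13 - 5 = 8.
Report 13: project built, pays 13, utility 13 - 13 = 0.
Report 25: project built, pays 25, utility 13 - 25 = -12.
Report 28: project built, pays 28, utility 13 - 28 = -15.
The best choice is 5 with utility 8.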